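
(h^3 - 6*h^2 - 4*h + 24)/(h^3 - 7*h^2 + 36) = (h - 2)/(h - 3)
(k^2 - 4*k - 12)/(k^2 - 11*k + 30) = (k + 2)/(k - 5)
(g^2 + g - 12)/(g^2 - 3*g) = (g + 4)/g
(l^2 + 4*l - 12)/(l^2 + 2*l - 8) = (l + 6)/(l + 4)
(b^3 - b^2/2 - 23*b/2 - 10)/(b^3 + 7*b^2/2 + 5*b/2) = (b - 4)/b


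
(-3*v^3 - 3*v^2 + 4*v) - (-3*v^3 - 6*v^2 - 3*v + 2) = 3*v^2 + 7*v - 2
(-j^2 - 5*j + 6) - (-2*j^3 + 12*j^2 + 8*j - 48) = 2*j^3 - 13*j^2 - 13*j + 54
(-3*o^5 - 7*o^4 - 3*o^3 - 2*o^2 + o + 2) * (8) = -24*o^5 - 56*o^4 - 24*o^3 - 16*o^2 + 8*o + 16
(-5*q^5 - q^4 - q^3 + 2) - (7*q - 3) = -5*q^5 - q^4 - q^3 - 7*q + 5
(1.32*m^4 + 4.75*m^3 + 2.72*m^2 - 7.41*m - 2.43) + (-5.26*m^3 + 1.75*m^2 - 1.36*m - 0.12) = 1.32*m^4 - 0.51*m^3 + 4.47*m^2 - 8.77*m - 2.55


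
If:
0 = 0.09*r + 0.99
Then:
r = -11.00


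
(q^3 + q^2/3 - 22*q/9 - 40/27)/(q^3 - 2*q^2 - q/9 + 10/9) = (q + 4/3)/(q - 1)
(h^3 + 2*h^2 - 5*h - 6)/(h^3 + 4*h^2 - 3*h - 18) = (h + 1)/(h + 3)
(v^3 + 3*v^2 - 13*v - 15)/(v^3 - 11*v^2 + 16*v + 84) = (v^3 + 3*v^2 - 13*v - 15)/(v^3 - 11*v^2 + 16*v + 84)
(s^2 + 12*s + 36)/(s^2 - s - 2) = (s^2 + 12*s + 36)/(s^2 - s - 2)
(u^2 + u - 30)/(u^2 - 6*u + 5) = (u + 6)/(u - 1)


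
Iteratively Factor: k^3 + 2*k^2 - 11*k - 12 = (k + 4)*(k^2 - 2*k - 3) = (k + 1)*(k + 4)*(k - 3)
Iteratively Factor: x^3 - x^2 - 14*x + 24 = (x - 3)*(x^2 + 2*x - 8) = (x - 3)*(x + 4)*(x - 2)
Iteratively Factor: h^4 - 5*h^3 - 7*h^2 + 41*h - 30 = (h - 1)*(h^3 - 4*h^2 - 11*h + 30) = (h - 2)*(h - 1)*(h^2 - 2*h - 15) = (h - 2)*(h - 1)*(h + 3)*(h - 5)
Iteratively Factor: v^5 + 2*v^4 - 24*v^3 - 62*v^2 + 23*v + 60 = (v - 1)*(v^4 + 3*v^3 - 21*v^2 - 83*v - 60) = (v - 1)*(v + 3)*(v^3 - 21*v - 20) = (v - 1)*(v + 3)*(v + 4)*(v^2 - 4*v - 5) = (v - 5)*(v - 1)*(v + 3)*(v + 4)*(v + 1)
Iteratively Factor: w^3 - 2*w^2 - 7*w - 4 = (w + 1)*(w^2 - 3*w - 4) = (w + 1)^2*(w - 4)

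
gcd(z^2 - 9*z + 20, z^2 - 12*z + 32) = z - 4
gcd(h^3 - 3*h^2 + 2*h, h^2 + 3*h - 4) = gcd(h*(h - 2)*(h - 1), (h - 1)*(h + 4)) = h - 1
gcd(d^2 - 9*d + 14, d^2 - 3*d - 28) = d - 7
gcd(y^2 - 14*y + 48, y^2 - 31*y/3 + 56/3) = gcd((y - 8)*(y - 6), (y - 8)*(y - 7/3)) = y - 8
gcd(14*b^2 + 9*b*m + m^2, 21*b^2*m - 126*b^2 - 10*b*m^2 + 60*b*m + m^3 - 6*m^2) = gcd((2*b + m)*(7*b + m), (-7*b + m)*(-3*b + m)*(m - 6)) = 1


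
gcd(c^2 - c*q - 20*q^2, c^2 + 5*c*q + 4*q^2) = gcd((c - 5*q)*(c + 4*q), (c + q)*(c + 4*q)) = c + 4*q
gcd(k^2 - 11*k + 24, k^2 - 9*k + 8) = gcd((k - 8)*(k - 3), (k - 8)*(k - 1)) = k - 8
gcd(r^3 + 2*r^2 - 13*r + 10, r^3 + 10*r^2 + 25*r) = r + 5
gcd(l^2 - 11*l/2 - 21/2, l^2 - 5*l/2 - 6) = l + 3/2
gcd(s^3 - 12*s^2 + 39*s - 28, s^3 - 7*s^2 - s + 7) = s^2 - 8*s + 7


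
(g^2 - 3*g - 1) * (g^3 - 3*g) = g^5 - 3*g^4 - 4*g^3 + 9*g^2 + 3*g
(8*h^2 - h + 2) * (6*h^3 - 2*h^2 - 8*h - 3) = 48*h^5 - 22*h^4 - 50*h^3 - 20*h^2 - 13*h - 6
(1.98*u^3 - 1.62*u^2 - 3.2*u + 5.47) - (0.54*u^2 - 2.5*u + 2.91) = 1.98*u^3 - 2.16*u^2 - 0.7*u + 2.56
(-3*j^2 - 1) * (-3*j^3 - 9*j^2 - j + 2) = 9*j^5 + 27*j^4 + 6*j^3 + 3*j^2 + j - 2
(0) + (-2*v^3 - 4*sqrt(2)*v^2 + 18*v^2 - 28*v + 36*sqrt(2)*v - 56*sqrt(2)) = -2*v^3 - 4*sqrt(2)*v^2 + 18*v^2 - 28*v + 36*sqrt(2)*v - 56*sqrt(2)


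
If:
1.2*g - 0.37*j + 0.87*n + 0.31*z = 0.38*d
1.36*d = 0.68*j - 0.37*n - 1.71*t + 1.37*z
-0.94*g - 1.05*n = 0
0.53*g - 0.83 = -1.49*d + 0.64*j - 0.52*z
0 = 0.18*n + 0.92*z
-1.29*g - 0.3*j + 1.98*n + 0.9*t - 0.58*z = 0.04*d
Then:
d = 0.38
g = -0.11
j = -0.53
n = 0.10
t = -0.55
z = -0.02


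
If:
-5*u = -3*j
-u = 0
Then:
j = 0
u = 0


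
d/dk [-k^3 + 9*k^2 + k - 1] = -3*k^2 + 18*k + 1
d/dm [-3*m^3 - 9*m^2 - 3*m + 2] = -9*m^2 - 18*m - 3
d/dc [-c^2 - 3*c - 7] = -2*c - 3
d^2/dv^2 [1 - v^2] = -2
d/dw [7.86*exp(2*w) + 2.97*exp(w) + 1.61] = (15.72*exp(w) + 2.97)*exp(w)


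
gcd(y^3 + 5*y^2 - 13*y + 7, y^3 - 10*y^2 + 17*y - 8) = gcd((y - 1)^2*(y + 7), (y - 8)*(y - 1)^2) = y^2 - 2*y + 1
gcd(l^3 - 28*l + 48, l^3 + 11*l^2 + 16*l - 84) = l^2 + 4*l - 12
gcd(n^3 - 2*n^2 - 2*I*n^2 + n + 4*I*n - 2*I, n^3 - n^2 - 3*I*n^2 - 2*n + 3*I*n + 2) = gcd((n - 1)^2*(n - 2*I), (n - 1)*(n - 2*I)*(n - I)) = n^2 + n*(-1 - 2*I) + 2*I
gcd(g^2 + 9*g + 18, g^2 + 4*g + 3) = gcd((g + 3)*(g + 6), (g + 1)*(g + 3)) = g + 3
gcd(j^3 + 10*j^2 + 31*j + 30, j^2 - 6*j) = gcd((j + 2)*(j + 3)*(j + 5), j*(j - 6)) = 1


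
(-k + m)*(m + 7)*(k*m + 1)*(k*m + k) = -k^3*m^3 - 8*k^3*m^2 - 7*k^3*m + k^2*m^4 + 8*k^2*m^3 + 6*k^2*m^2 - 8*k^2*m - 7*k^2 + k*m^3 + 8*k*m^2 + 7*k*m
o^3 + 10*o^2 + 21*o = o*(o + 3)*(o + 7)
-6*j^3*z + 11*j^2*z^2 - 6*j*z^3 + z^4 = z*(-3*j + z)*(-2*j + z)*(-j + z)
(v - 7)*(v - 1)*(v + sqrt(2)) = v^3 - 8*v^2 + sqrt(2)*v^2 - 8*sqrt(2)*v + 7*v + 7*sqrt(2)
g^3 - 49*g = g*(g - 7)*(g + 7)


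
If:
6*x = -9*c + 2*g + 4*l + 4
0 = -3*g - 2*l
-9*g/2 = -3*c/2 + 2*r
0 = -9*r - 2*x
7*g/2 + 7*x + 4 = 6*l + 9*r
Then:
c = 449/534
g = 37/178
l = -111/356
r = 29/178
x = -261/356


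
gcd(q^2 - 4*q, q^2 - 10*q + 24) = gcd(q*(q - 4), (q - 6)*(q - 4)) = q - 4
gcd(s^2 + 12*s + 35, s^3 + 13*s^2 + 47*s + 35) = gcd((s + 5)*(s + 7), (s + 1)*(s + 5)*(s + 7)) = s^2 + 12*s + 35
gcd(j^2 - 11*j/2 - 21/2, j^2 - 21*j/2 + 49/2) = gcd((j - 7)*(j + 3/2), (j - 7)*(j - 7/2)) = j - 7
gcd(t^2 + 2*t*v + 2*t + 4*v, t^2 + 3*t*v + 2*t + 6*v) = t + 2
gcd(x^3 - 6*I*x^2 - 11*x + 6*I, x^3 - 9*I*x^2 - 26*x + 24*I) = x^2 - 5*I*x - 6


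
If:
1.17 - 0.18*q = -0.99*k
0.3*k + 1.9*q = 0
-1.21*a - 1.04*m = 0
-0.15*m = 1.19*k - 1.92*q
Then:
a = -9.83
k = -1.15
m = 11.44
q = 0.18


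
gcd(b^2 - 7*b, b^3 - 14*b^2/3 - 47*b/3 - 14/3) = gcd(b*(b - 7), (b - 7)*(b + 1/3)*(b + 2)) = b - 7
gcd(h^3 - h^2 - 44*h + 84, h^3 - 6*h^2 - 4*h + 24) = h^2 - 8*h + 12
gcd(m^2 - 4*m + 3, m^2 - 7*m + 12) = m - 3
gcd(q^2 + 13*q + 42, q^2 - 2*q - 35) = 1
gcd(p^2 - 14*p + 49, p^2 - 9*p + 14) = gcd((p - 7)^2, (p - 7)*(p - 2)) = p - 7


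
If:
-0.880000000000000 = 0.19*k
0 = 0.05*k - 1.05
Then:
No Solution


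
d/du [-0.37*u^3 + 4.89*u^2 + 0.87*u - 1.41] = -1.11*u^2 + 9.78*u + 0.87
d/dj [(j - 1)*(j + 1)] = 2*j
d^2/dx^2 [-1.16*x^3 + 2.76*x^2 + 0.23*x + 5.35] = 5.52 - 6.96*x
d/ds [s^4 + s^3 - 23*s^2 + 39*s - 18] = 4*s^3 + 3*s^2 - 46*s + 39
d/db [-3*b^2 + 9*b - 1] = 9 - 6*b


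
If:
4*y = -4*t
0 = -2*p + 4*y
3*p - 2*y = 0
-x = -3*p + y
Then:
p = 0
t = 0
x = 0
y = 0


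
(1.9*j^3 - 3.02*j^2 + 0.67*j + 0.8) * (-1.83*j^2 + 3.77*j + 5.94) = -3.477*j^5 + 12.6896*j^4 - 1.3255*j^3 - 16.8769*j^2 + 6.9958*j + 4.752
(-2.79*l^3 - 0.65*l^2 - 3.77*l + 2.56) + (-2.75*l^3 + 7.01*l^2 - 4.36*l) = -5.54*l^3 + 6.36*l^2 - 8.13*l + 2.56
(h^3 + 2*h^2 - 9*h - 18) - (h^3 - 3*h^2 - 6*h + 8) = 5*h^2 - 3*h - 26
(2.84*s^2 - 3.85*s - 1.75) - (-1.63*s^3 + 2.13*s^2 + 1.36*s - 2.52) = 1.63*s^3 + 0.71*s^2 - 5.21*s + 0.77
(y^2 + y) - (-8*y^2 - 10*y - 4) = 9*y^2 + 11*y + 4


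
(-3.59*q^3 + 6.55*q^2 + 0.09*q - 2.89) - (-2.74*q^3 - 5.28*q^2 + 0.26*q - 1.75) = -0.85*q^3 + 11.83*q^2 - 0.17*q - 1.14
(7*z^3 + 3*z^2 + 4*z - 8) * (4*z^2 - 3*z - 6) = 28*z^5 - 9*z^4 - 35*z^3 - 62*z^2 + 48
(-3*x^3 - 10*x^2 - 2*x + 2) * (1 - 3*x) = 9*x^4 + 27*x^3 - 4*x^2 - 8*x + 2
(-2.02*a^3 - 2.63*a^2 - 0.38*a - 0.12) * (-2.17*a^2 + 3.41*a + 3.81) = 4.3834*a^5 - 1.1811*a^4 - 15.8399*a^3 - 11.0557*a^2 - 1.857*a - 0.4572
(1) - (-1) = 2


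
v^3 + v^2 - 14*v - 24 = (v - 4)*(v + 2)*(v + 3)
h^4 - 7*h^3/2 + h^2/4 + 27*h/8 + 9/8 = (h - 3)*(h - 3/2)*(h + 1/2)^2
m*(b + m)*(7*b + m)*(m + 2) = 7*b^2*m^2 + 14*b^2*m + 8*b*m^3 + 16*b*m^2 + m^4 + 2*m^3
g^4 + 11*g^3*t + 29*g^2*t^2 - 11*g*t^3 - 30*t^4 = (g - t)*(g + t)*(g + 5*t)*(g + 6*t)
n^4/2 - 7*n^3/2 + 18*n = n*(n/2 + 1)*(n - 6)*(n - 3)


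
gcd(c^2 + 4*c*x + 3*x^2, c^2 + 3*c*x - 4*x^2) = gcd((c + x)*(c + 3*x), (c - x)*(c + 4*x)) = 1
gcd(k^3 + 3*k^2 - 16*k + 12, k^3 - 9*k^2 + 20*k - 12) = k^2 - 3*k + 2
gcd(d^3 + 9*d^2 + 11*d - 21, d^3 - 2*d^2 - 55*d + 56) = d^2 + 6*d - 7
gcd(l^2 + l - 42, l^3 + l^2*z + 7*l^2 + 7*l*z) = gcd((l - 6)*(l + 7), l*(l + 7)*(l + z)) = l + 7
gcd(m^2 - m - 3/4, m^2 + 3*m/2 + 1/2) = m + 1/2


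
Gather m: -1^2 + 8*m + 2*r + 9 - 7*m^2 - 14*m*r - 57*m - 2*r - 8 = -7*m^2 + m*(-14*r - 49)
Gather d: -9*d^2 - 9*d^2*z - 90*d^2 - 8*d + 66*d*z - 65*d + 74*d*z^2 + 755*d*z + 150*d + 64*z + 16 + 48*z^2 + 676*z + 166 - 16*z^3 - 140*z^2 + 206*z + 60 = d^2*(-9*z - 99) + d*(74*z^2 + 821*z + 77) - 16*z^3 - 92*z^2 + 946*z + 242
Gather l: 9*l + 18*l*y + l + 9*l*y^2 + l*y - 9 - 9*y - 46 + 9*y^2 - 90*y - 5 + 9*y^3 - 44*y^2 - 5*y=l*(9*y^2 + 19*y + 10) + 9*y^3 - 35*y^2 - 104*y - 60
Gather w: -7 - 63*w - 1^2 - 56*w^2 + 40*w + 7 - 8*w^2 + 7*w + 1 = -64*w^2 - 16*w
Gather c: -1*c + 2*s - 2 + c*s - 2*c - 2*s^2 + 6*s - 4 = c*(s - 3) - 2*s^2 + 8*s - 6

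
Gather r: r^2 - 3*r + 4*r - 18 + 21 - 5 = r^2 + r - 2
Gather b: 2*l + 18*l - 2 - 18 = 20*l - 20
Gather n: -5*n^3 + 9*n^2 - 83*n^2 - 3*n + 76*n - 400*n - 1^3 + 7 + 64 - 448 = -5*n^3 - 74*n^2 - 327*n - 378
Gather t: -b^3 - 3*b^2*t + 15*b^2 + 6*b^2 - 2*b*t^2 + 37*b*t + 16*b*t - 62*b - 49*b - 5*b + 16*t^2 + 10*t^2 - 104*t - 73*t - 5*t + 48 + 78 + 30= -b^3 + 21*b^2 - 116*b + t^2*(26 - 2*b) + t*(-3*b^2 + 53*b - 182) + 156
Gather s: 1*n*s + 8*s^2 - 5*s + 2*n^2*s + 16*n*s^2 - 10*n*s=s^2*(16*n + 8) + s*(2*n^2 - 9*n - 5)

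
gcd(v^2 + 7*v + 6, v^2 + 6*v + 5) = v + 1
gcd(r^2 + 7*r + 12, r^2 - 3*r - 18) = r + 3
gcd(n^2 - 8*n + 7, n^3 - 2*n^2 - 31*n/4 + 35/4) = n - 1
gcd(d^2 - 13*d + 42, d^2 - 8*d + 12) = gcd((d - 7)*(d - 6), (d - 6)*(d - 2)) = d - 6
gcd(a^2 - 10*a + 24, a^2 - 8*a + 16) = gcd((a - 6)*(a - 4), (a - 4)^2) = a - 4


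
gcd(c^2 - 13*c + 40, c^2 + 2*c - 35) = c - 5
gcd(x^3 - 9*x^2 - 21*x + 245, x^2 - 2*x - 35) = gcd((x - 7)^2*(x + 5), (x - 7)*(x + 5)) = x^2 - 2*x - 35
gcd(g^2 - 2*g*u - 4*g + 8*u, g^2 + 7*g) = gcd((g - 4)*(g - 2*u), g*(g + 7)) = 1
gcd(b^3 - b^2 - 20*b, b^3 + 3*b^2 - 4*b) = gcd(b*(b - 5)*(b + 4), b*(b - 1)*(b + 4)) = b^2 + 4*b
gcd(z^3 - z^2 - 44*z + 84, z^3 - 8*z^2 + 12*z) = z^2 - 8*z + 12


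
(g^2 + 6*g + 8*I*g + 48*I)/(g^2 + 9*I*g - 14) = (g^2 + g*(6 + 8*I) + 48*I)/(g^2 + 9*I*g - 14)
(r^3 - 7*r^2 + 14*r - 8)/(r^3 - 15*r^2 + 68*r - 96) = (r^2 - 3*r + 2)/(r^2 - 11*r + 24)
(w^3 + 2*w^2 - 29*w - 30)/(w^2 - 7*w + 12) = (w^3 + 2*w^2 - 29*w - 30)/(w^2 - 7*w + 12)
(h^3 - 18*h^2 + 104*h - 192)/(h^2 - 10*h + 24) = h - 8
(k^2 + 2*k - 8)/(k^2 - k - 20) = (k - 2)/(k - 5)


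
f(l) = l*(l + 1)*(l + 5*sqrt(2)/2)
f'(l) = l*(l + 1) + l*(l + 5*sqrt(2)/2) + (l + 1)*(l + 5*sqrt(2)/2)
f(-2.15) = 3.43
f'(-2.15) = -2.10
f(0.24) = 1.12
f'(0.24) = 5.89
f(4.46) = 194.70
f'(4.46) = 103.67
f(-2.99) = 3.25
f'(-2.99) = 3.23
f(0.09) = 0.36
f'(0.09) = 4.38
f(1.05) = 9.87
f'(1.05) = 16.37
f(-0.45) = -0.76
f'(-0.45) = 0.06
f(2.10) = 36.69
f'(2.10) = 35.81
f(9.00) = 1128.20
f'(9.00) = 328.18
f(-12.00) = -1117.31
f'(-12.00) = 326.68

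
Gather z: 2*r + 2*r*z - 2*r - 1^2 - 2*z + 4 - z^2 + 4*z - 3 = -z^2 + z*(2*r + 2)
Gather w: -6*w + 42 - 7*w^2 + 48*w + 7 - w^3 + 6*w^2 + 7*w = -w^3 - w^2 + 49*w + 49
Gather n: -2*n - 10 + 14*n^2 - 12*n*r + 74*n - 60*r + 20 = 14*n^2 + n*(72 - 12*r) - 60*r + 10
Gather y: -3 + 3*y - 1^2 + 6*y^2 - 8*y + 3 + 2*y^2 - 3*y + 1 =8*y^2 - 8*y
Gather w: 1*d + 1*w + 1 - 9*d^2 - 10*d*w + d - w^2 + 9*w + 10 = -9*d^2 + 2*d - w^2 + w*(10 - 10*d) + 11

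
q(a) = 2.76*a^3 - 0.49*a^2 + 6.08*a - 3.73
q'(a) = 8.28*a^2 - 0.98*a + 6.08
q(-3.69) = -171.51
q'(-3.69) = 122.44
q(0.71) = 1.33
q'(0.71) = 9.56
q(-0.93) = -12.03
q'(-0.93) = 14.15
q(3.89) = 174.97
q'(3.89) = 127.56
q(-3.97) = -208.29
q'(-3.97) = 140.47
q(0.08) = -3.25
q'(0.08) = 6.05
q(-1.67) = -28.10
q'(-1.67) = 30.81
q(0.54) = -0.16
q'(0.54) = 7.97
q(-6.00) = -654.01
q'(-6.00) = 310.04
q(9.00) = 2023.34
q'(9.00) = 667.94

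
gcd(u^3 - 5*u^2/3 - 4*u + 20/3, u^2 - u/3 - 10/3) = u - 2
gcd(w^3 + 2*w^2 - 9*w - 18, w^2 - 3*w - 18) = w + 3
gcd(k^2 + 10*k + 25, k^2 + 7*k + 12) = 1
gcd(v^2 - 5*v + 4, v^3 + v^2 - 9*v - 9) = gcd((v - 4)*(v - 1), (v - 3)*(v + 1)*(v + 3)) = 1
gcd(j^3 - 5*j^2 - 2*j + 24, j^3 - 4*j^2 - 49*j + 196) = j - 4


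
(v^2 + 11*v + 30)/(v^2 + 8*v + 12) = (v + 5)/(v + 2)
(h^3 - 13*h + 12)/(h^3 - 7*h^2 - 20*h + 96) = (h - 1)/(h - 8)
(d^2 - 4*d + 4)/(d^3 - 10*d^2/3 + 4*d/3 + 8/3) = 3/(3*d + 2)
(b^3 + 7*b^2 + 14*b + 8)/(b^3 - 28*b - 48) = (b + 1)/(b - 6)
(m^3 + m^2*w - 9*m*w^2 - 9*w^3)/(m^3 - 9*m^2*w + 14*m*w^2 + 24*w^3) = (m^2 - 9*w^2)/(m^2 - 10*m*w + 24*w^2)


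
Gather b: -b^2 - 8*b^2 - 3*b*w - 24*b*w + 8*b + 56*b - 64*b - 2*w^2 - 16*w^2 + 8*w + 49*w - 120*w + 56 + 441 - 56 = -9*b^2 - 27*b*w - 18*w^2 - 63*w + 441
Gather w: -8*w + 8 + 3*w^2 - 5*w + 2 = 3*w^2 - 13*w + 10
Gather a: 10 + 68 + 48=126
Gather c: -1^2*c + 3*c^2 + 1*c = 3*c^2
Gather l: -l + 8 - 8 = -l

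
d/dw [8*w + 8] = 8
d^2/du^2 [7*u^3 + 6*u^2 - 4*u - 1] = 42*u + 12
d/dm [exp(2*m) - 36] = 2*exp(2*m)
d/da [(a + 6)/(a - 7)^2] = (-a - 19)/(a - 7)^3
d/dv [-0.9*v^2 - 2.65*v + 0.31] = -1.8*v - 2.65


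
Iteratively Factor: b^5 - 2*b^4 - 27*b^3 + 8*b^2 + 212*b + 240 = (b - 5)*(b^4 + 3*b^3 - 12*b^2 - 52*b - 48) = (b - 5)*(b - 4)*(b^3 + 7*b^2 + 16*b + 12) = (b - 5)*(b - 4)*(b + 2)*(b^2 + 5*b + 6) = (b - 5)*(b - 4)*(b + 2)^2*(b + 3)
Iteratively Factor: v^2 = (v)*(v)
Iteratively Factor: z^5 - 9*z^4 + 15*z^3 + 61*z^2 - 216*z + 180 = (z - 2)*(z^4 - 7*z^3 + z^2 + 63*z - 90) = (z - 2)^2*(z^3 - 5*z^2 - 9*z + 45) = (z - 2)^2*(z + 3)*(z^2 - 8*z + 15) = (z - 5)*(z - 2)^2*(z + 3)*(z - 3)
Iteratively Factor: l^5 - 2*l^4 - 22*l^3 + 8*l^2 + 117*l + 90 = (l + 2)*(l^4 - 4*l^3 - 14*l^2 + 36*l + 45) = (l - 5)*(l + 2)*(l^3 + l^2 - 9*l - 9) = (l - 5)*(l - 3)*(l + 2)*(l^2 + 4*l + 3) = (l - 5)*(l - 3)*(l + 2)*(l + 3)*(l + 1)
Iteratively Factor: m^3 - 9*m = (m + 3)*(m^2 - 3*m) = m*(m + 3)*(m - 3)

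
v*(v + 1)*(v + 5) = v^3 + 6*v^2 + 5*v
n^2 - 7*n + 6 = (n - 6)*(n - 1)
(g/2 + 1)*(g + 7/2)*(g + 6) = g^3/2 + 23*g^2/4 + 20*g + 21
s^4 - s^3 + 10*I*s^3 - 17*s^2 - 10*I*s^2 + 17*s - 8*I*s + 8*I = (s - 1)*(s + I)^2*(s + 8*I)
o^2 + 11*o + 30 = (o + 5)*(o + 6)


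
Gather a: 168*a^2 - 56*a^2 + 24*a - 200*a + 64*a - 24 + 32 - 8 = 112*a^2 - 112*a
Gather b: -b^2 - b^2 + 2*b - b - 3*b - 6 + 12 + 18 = -2*b^2 - 2*b + 24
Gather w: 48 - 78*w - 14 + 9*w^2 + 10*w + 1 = 9*w^2 - 68*w + 35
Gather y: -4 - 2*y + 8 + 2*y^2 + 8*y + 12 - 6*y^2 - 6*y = 16 - 4*y^2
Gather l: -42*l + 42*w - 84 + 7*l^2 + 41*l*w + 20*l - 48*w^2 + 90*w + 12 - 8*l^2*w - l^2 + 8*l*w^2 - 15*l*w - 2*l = l^2*(6 - 8*w) + l*(8*w^2 + 26*w - 24) - 48*w^2 + 132*w - 72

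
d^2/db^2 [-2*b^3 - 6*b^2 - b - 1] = -12*b - 12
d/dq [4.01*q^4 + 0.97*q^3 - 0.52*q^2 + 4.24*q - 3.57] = 16.04*q^3 + 2.91*q^2 - 1.04*q + 4.24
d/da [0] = 0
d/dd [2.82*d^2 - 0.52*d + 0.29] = 5.64*d - 0.52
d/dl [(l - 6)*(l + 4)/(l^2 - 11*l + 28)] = (-9*l^2 + 104*l - 320)/(l^4 - 22*l^3 + 177*l^2 - 616*l + 784)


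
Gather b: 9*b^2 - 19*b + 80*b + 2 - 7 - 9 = 9*b^2 + 61*b - 14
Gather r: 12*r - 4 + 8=12*r + 4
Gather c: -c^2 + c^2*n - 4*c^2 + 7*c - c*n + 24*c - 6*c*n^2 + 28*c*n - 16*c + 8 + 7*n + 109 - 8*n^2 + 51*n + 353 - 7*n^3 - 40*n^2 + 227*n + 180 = c^2*(n - 5) + c*(-6*n^2 + 27*n + 15) - 7*n^3 - 48*n^2 + 285*n + 650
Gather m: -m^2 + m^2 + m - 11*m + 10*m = 0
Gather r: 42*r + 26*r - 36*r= 32*r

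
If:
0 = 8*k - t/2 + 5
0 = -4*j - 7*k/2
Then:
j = 35/64 - 7*t/128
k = t/16 - 5/8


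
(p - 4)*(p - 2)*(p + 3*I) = p^3 - 6*p^2 + 3*I*p^2 + 8*p - 18*I*p + 24*I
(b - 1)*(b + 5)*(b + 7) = b^3 + 11*b^2 + 23*b - 35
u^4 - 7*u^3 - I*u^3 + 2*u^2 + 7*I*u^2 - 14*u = u*(u - 7)*(u - 2*I)*(u + I)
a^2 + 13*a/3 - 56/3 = (a - 8/3)*(a + 7)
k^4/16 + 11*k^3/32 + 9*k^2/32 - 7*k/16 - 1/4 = (k/4 + 1/2)*(k/4 + 1)*(k - 1)*(k + 1/2)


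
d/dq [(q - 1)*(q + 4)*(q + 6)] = 3*q^2 + 18*q + 14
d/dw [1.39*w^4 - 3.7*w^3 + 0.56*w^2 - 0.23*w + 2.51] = 5.56*w^3 - 11.1*w^2 + 1.12*w - 0.23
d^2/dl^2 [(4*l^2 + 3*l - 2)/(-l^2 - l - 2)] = 2*(l^3 + 30*l^2 + 24*l - 12)/(l^6 + 3*l^5 + 9*l^4 + 13*l^3 + 18*l^2 + 12*l + 8)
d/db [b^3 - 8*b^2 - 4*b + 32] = 3*b^2 - 16*b - 4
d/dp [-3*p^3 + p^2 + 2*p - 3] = -9*p^2 + 2*p + 2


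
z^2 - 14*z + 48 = (z - 8)*(z - 6)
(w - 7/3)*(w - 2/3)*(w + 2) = w^3 - w^2 - 40*w/9 + 28/9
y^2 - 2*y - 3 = (y - 3)*(y + 1)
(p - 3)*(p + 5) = p^2 + 2*p - 15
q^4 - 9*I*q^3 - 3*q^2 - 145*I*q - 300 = (q - 5*I)^2*(q - 3*I)*(q + 4*I)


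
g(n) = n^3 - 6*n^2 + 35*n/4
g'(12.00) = 296.75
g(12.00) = 969.00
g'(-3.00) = 71.75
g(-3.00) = -107.25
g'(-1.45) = 32.46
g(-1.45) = -28.35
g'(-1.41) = 31.63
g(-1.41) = -27.07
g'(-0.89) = 21.81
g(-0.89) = -13.25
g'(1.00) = -0.25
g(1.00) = 3.75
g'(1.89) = -3.21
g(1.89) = 1.86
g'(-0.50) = 15.50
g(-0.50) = -6.00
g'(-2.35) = 53.52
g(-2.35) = -66.68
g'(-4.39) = 119.25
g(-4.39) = -238.65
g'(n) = 3*n^2 - 12*n + 35/4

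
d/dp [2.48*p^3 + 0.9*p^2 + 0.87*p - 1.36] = 7.44*p^2 + 1.8*p + 0.87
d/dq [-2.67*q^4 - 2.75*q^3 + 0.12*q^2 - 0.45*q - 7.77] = -10.68*q^3 - 8.25*q^2 + 0.24*q - 0.45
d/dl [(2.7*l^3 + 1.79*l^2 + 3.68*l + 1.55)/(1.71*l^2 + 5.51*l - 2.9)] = (4.617*l^4 + 29.754*l^3 - 19.9199*l^2 - 15.683*l - 19.2125)/(2.9241*l^4 + 18.8442*l^3 + 20.4421*l^2 - 31.958*l + 8.41)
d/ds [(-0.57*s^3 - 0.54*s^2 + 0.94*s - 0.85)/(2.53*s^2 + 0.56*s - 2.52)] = (-1.4421*s^4 - 0.6384*s^3 + 1.6286*s^2 + 7.0226*s - 1.8928)/(6.4009*s^4 + 2.8336*s^3 - 12.4376*s^2 - 2.8224*s + 6.3504)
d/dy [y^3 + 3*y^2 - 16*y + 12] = 3*y^2 + 6*y - 16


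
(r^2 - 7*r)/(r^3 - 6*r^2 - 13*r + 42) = r/(r^2 + r - 6)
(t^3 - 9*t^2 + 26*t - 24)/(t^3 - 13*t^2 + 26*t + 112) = (t^3 - 9*t^2 + 26*t - 24)/(t^3 - 13*t^2 + 26*t + 112)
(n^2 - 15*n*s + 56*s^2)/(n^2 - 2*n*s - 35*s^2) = (n - 8*s)/(n + 5*s)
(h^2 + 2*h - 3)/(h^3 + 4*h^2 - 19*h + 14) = (h + 3)/(h^2 + 5*h - 14)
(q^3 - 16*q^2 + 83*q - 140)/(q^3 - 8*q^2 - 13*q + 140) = (q - 4)/(q + 4)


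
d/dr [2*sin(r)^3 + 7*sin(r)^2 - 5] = 2*(3*sin(r) + 7)*sin(r)*cos(r)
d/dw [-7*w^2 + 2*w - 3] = 2 - 14*w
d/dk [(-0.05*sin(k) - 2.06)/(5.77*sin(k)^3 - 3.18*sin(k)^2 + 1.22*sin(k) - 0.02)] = (0.577*sin(k)^3 + 35.4996*sin(k)^2 - 13.1016*sin(k) + 2.5142)*cos(k)/(33.2929*sin(k)^6 - 36.6972*sin(k)^5 + 24.1912*sin(k)^4 - 7.99*sin(k)^3 + 1.6156*sin(k)^2 - 0.0488*sin(k) + 0.0004)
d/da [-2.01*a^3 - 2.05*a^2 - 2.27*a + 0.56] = -6.03*a^2 - 4.1*a - 2.27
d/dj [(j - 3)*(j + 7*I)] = 2*j - 3 + 7*I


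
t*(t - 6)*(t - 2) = t^3 - 8*t^2 + 12*t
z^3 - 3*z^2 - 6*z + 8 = (z - 4)*(z - 1)*(z + 2)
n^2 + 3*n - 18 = (n - 3)*(n + 6)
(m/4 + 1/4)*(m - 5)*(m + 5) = m^3/4 + m^2/4 - 25*m/4 - 25/4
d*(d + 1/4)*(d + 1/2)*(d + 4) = d^4 + 19*d^3/4 + 25*d^2/8 + d/2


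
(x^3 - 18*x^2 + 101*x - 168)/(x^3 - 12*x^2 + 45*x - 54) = (x^2 - 15*x + 56)/(x^2 - 9*x + 18)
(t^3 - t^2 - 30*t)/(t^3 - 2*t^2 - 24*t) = (t + 5)/(t + 4)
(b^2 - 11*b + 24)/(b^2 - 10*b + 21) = (b - 8)/(b - 7)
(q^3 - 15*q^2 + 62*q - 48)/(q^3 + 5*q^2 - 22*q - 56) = (q^3 - 15*q^2 + 62*q - 48)/(q^3 + 5*q^2 - 22*q - 56)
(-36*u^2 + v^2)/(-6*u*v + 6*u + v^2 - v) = (6*u + v)/(v - 1)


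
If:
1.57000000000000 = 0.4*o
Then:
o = 3.92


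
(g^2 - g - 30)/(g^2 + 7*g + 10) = (g - 6)/(g + 2)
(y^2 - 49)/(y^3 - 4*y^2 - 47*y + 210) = (y - 7)/(y^2 - 11*y + 30)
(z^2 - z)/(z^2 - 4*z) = (z - 1)/(z - 4)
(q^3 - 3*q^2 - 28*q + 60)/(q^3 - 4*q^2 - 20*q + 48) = (q + 5)/(q + 4)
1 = 1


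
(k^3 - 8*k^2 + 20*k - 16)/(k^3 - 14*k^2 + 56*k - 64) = (k - 2)/(k - 8)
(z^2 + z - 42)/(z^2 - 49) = (z - 6)/(z - 7)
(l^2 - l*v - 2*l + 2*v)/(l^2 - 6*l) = (l^2 - l*v - 2*l + 2*v)/(l*(l - 6))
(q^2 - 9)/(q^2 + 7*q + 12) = (q - 3)/(q + 4)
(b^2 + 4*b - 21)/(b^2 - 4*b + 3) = (b + 7)/(b - 1)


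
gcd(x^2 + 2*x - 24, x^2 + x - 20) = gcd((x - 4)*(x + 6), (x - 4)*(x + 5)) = x - 4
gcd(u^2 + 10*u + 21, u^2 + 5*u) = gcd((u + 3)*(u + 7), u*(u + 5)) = 1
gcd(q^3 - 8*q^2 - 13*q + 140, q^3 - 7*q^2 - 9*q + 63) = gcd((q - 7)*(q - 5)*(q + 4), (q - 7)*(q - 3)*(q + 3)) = q - 7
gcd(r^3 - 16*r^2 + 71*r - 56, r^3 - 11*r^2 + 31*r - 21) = r^2 - 8*r + 7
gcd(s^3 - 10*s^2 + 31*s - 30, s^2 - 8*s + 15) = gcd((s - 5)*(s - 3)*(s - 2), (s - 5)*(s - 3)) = s^2 - 8*s + 15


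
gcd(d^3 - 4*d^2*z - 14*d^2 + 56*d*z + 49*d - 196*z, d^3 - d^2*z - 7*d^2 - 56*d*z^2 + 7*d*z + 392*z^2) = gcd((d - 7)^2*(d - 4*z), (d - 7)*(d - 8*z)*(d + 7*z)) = d - 7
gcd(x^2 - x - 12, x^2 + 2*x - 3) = x + 3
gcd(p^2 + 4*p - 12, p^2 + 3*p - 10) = p - 2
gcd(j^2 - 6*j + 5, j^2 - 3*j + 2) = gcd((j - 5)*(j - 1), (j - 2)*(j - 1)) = j - 1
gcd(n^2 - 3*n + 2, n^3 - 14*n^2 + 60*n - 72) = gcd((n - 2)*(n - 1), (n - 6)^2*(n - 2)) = n - 2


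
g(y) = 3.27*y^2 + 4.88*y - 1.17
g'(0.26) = 6.58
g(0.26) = 0.32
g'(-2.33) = -10.36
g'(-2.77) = -13.24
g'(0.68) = 9.33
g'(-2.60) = -12.12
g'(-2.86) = -13.82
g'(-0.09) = 4.29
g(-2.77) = 10.40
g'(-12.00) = -73.60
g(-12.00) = 411.15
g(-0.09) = -1.58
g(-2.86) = 11.62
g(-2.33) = 5.21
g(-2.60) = 8.25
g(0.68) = 3.66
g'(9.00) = 63.74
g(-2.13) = 3.27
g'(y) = 6.54*y + 4.88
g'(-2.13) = -9.05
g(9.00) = 307.62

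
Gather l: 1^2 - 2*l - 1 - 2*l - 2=-4*l - 2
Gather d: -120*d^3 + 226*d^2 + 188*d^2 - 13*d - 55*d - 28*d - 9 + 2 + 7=-120*d^3 + 414*d^2 - 96*d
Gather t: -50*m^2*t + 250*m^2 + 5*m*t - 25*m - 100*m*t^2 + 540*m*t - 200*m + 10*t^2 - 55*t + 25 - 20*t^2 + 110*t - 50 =250*m^2 - 225*m + t^2*(-100*m - 10) + t*(-50*m^2 + 545*m + 55) - 25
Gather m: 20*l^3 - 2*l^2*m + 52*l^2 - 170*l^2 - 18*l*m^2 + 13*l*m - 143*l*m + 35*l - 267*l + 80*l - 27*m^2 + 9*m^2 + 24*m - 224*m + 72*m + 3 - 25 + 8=20*l^3 - 118*l^2 - 152*l + m^2*(-18*l - 18) + m*(-2*l^2 - 130*l - 128) - 14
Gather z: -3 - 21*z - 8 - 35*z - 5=-56*z - 16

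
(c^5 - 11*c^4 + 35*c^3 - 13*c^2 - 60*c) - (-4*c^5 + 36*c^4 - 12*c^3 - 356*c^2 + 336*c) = 5*c^5 - 47*c^4 + 47*c^3 + 343*c^2 - 396*c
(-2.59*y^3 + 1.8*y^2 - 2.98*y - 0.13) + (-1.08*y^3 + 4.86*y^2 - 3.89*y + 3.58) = -3.67*y^3 + 6.66*y^2 - 6.87*y + 3.45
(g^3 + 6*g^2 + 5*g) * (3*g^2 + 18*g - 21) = 3*g^5 + 36*g^4 + 102*g^3 - 36*g^2 - 105*g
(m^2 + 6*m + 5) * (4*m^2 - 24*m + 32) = 4*m^4 - 92*m^2 + 72*m + 160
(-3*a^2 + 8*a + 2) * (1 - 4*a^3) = 12*a^5 - 32*a^4 - 8*a^3 - 3*a^2 + 8*a + 2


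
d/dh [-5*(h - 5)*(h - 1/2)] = 55/2 - 10*h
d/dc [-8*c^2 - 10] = -16*c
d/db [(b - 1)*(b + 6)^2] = (b + 6)*(3*b + 4)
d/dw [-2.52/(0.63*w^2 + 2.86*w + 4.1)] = (3.1752*w + 7.2072)/(0.63*w^2 + 2.86*w + 4.1)^2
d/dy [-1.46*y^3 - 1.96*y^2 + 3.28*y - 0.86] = -4.38*y^2 - 3.92*y + 3.28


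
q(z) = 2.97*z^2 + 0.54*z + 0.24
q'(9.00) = 54.00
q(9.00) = 245.67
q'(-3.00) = -17.28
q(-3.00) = 25.35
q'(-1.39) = -7.72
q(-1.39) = 5.23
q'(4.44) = 26.91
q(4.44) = 61.19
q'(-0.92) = -4.92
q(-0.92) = 2.26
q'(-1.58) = -8.85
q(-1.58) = 6.80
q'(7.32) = 44.02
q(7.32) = 163.33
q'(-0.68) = -3.50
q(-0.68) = 1.25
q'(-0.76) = -3.97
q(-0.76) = 1.55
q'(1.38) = 8.74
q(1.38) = 6.64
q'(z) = 5.94*z + 0.54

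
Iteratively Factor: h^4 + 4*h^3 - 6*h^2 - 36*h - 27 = (h + 3)*(h^3 + h^2 - 9*h - 9) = (h - 3)*(h + 3)*(h^2 + 4*h + 3) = (h - 3)*(h + 3)^2*(h + 1)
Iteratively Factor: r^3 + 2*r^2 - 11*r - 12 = (r + 1)*(r^2 + r - 12) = (r + 1)*(r + 4)*(r - 3)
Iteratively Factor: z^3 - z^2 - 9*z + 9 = (z - 1)*(z^2 - 9) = (z - 1)*(z + 3)*(z - 3)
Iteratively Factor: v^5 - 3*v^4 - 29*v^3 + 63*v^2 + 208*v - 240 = (v + 3)*(v^4 - 6*v^3 - 11*v^2 + 96*v - 80) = (v - 5)*(v + 3)*(v^3 - v^2 - 16*v + 16) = (v - 5)*(v + 3)*(v + 4)*(v^2 - 5*v + 4) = (v - 5)*(v - 1)*(v + 3)*(v + 4)*(v - 4)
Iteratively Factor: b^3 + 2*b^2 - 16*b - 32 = (b + 4)*(b^2 - 2*b - 8) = (b - 4)*(b + 4)*(b + 2)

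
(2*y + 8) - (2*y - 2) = 10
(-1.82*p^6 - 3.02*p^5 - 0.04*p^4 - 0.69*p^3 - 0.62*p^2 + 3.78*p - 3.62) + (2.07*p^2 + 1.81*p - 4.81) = -1.82*p^6 - 3.02*p^5 - 0.04*p^4 - 0.69*p^3 + 1.45*p^2 + 5.59*p - 8.43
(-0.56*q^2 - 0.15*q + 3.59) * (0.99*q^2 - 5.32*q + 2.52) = -0.5544*q^4 + 2.8307*q^3 + 2.9409*q^2 - 19.4768*q + 9.0468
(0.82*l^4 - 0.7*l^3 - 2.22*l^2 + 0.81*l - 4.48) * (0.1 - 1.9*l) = -1.558*l^5 + 1.412*l^4 + 4.148*l^3 - 1.761*l^2 + 8.593*l - 0.448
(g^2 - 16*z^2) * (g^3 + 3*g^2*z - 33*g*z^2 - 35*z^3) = g^5 + 3*g^4*z - 49*g^3*z^2 - 83*g^2*z^3 + 528*g*z^4 + 560*z^5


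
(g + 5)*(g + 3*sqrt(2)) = g^2 + 3*sqrt(2)*g + 5*g + 15*sqrt(2)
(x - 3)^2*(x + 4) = x^3 - 2*x^2 - 15*x + 36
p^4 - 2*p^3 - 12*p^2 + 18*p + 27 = (p - 3)^2*(p + 1)*(p + 3)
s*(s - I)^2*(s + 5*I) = s^4 + 3*I*s^3 + 9*s^2 - 5*I*s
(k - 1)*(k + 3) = k^2 + 2*k - 3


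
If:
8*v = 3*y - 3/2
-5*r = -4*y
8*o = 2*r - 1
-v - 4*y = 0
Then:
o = -163/1400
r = 6/175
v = -6/35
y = 3/70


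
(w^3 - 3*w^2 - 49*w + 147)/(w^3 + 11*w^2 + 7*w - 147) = (w - 7)/(w + 7)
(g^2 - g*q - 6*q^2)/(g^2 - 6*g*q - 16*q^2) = (-g + 3*q)/(-g + 8*q)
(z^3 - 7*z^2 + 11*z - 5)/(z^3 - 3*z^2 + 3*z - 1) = (z - 5)/(z - 1)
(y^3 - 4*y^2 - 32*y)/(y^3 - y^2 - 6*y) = (-y^2 + 4*y + 32)/(-y^2 + y + 6)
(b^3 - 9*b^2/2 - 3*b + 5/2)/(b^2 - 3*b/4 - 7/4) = 2*(2*b^2 - 11*b + 5)/(4*b - 7)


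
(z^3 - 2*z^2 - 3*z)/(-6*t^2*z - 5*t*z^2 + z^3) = (-z^2 + 2*z + 3)/(6*t^2 + 5*t*z - z^2)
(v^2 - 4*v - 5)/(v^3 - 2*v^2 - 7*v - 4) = (v - 5)/(v^2 - 3*v - 4)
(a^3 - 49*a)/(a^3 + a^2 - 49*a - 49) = a/(a + 1)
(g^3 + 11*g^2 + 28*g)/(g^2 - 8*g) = (g^2 + 11*g + 28)/(g - 8)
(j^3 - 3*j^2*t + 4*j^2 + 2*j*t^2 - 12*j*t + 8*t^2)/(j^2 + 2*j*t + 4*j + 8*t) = (j^2 - 3*j*t + 2*t^2)/(j + 2*t)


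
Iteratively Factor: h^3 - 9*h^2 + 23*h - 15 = (h - 5)*(h^2 - 4*h + 3) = (h - 5)*(h - 3)*(h - 1)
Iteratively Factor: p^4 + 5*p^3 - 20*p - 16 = (p + 4)*(p^3 + p^2 - 4*p - 4) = (p + 2)*(p + 4)*(p^2 - p - 2) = (p - 2)*(p + 2)*(p + 4)*(p + 1)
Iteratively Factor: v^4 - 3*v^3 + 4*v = (v - 2)*(v^3 - v^2 - 2*v) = v*(v - 2)*(v^2 - v - 2) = v*(v - 2)^2*(v + 1)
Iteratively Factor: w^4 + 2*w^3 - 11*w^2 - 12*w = (w)*(w^3 + 2*w^2 - 11*w - 12) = w*(w + 4)*(w^2 - 2*w - 3) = w*(w + 1)*(w + 4)*(w - 3)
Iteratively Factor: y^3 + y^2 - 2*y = (y)*(y^2 + y - 2) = y*(y + 2)*(y - 1)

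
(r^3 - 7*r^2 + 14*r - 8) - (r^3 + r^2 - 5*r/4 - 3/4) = -8*r^2 + 61*r/4 - 29/4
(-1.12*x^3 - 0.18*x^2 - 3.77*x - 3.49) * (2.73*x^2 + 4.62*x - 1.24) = -3.0576*x^5 - 5.6658*x^4 - 9.7349*x^3 - 26.7219*x^2 - 11.449*x + 4.3276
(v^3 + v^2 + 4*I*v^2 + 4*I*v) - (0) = v^3 + v^2 + 4*I*v^2 + 4*I*v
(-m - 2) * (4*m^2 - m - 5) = -4*m^3 - 7*m^2 + 7*m + 10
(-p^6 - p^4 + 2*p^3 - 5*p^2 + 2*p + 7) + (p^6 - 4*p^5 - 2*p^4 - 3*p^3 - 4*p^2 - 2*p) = -4*p^5 - 3*p^4 - p^3 - 9*p^2 + 7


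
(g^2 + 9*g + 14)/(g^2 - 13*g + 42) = (g^2 + 9*g + 14)/(g^2 - 13*g + 42)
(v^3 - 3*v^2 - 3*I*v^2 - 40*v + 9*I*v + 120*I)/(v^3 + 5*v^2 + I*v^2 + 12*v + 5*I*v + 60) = (v - 8)/(v + 4*I)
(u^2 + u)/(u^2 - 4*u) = (u + 1)/(u - 4)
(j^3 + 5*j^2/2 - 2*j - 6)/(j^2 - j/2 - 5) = (2*j^2 + j - 6)/(2*j - 5)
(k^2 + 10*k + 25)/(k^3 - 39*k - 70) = (k + 5)/(k^2 - 5*k - 14)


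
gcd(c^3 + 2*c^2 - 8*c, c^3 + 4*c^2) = c^2 + 4*c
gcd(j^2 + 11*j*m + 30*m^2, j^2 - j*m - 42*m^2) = j + 6*m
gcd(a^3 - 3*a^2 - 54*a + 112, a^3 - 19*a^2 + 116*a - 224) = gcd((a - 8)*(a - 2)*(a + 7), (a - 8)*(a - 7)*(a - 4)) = a - 8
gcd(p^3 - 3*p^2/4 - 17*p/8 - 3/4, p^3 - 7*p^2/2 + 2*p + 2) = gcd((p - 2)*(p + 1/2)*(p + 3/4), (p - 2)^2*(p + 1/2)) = p^2 - 3*p/2 - 1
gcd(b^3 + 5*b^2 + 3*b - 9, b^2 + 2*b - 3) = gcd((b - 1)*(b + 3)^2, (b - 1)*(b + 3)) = b^2 + 2*b - 3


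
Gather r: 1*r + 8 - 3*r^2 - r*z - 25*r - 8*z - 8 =-3*r^2 + r*(-z - 24) - 8*z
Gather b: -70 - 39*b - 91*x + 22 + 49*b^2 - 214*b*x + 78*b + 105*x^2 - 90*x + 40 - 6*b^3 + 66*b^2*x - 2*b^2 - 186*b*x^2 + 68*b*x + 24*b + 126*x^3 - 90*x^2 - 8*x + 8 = -6*b^3 + b^2*(66*x + 47) + b*(-186*x^2 - 146*x + 63) + 126*x^3 + 15*x^2 - 189*x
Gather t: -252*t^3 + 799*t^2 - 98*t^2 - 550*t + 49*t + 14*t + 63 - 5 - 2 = -252*t^3 + 701*t^2 - 487*t + 56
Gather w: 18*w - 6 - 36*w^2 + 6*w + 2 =-36*w^2 + 24*w - 4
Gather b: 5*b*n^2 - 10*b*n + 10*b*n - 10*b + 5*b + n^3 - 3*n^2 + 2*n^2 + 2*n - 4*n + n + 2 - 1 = b*(5*n^2 - 5) + n^3 - n^2 - n + 1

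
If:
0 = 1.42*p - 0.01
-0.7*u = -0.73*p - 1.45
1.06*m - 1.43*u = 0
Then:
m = 2.80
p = 0.01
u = 2.08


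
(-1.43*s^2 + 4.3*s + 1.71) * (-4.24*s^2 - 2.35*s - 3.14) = 6.0632*s^4 - 14.8715*s^3 - 12.8652*s^2 - 17.5205*s - 5.3694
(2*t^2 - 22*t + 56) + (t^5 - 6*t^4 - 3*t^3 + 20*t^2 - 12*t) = t^5 - 6*t^4 - 3*t^3 + 22*t^2 - 34*t + 56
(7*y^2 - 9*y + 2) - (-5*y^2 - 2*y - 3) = 12*y^2 - 7*y + 5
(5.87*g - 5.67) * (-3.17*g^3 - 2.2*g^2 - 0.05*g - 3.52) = -18.6079*g^4 + 5.0599*g^3 + 12.1805*g^2 - 20.3789*g + 19.9584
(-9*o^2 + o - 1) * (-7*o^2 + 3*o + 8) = 63*o^4 - 34*o^3 - 62*o^2 + 5*o - 8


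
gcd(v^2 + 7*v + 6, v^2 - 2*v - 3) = v + 1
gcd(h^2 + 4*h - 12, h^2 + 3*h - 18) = h + 6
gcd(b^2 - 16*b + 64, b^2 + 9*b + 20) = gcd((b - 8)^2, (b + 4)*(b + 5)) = 1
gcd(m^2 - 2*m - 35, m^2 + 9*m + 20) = m + 5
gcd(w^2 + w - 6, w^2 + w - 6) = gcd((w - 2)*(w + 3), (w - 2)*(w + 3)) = w^2 + w - 6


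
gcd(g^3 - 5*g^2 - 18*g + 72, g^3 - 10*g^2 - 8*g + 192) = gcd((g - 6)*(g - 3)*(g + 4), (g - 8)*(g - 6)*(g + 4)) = g^2 - 2*g - 24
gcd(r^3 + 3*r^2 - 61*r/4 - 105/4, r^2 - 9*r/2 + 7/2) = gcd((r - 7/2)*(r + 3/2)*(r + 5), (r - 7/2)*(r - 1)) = r - 7/2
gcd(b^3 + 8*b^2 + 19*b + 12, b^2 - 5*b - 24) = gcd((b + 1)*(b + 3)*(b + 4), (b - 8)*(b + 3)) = b + 3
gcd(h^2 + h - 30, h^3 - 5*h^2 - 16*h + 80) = h - 5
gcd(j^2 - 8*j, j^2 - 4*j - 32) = j - 8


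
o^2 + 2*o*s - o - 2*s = (o - 1)*(o + 2*s)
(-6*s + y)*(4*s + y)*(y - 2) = -24*s^2*y + 48*s^2 - 2*s*y^2 + 4*s*y + y^3 - 2*y^2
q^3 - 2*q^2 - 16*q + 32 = (q - 4)*(q - 2)*(q + 4)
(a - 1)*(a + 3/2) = a^2 + a/2 - 3/2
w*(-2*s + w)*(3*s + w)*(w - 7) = -6*s^2*w^2 + 42*s^2*w + s*w^3 - 7*s*w^2 + w^4 - 7*w^3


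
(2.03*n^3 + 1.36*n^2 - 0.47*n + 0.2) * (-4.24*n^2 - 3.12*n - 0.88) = -8.6072*n^5 - 12.1*n^4 - 4.0368*n^3 - 0.5784*n^2 - 0.2104*n - 0.176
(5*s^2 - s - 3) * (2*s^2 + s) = 10*s^4 + 3*s^3 - 7*s^2 - 3*s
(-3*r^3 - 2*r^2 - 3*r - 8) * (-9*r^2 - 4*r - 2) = 27*r^5 + 30*r^4 + 41*r^3 + 88*r^2 + 38*r + 16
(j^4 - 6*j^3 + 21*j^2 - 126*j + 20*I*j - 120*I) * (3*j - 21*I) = 3*j^5 - 18*j^4 - 21*I*j^4 + 63*j^3 + 126*I*j^3 - 378*j^2 - 381*I*j^2 + 420*j + 2286*I*j - 2520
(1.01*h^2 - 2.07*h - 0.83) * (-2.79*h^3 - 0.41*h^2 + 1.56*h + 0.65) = -2.8179*h^5 + 5.3612*h^4 + 4.74*h^3 - 2.2324*h^2 - 2.6403*h - 0.5395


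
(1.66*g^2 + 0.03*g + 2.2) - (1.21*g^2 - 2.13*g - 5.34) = 0.45*g^2 + 2.16*g + 7.54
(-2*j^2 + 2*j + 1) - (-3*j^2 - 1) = j^2 + 2*j + 2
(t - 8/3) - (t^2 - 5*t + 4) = -t^2 + 6*t - 20/3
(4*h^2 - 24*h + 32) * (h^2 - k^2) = 4*h^4 - 24*h^3 - 4*h^2*k^2 + 32*h^2 + 24*h*k^2 - 32*k^2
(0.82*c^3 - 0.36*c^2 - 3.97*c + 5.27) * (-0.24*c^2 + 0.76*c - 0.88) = -0.1968*c^5 + 0.7096*c^4 - 0.0423999999999999*c^3 - 3.9652*c^2 + 7.4988*c - 4.6376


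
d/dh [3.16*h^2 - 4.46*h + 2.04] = 6.32*h - 4.46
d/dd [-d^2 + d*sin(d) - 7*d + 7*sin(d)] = d*cos(d) - 2*d + sin(d) + 7*cos(d) - 7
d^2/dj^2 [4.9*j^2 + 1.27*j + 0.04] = 9.80000000000000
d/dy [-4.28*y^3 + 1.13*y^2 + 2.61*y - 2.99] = -12.84*y^2 + 2.26*y + 2.61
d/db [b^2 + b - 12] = 2*b + 1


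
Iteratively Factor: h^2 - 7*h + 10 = (h - 2)*(h - 5)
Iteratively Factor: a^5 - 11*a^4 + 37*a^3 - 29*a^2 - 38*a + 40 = (a - 1)*(a^4 - 10*a^3 + 27*a^2 - 2*a - 40) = (a - 2)*(a - 1)*(a^3 - 8*a^2 + 11*a + 20) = (a - 2)*(a - 1)*(a + 1)*(a^2 - 9*a + 20) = (a - 5)*(a - 2)*(a - 1)*(a + 1)*(a - 4)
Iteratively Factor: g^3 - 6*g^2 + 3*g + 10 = (g - 5)*(g^2 - g - 2) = (g - 5)*(g - 2)*(g + 1)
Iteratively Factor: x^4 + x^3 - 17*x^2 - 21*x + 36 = (x - 1)*(x^3 + 2*x^2 - 15*x - 36) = (x - 4)*(x - 1)*(x^2 + 6*x + 9) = (x - 4)*(x - 1)*(x + 3)*(x + 3)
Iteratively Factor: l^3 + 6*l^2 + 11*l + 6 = (l + 3)*(l^2 + 3*l + 2) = (l + 1)*(l + 3)*(l + 2)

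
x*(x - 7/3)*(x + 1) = x^3 - 4*x^2/3 - 7*x/3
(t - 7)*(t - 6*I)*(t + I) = t^3 - 7*t^2 - 5*I*t^2 + 6*t + 35*I*t - 42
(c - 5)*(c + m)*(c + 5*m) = c^3 + 6*c^2*m - 5*c^2 + 5*c*m^2 - 30*c*m - 25*m^2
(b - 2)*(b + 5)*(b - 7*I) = b^3 + 3*b^2 - 7*I*b^2 - 10*b - 21*I*b + 70*I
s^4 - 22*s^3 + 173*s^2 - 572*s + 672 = (s - 8)*(s - 7)*(s - 4)*(s - 3)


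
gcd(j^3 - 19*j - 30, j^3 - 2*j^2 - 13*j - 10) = j^2 - 3*j - 10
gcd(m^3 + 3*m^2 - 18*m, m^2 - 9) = m - 3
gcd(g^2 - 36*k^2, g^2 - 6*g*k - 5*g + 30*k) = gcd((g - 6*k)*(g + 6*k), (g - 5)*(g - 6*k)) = g - 6*k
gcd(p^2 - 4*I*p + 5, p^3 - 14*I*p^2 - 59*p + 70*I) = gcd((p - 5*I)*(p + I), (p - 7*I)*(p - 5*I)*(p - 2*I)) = p - 5*I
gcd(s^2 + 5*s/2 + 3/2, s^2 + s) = s + 1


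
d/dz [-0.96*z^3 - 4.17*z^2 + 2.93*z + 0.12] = -2.88*z^2 - 8.34*z + 2.93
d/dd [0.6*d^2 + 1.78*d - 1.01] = 1.2*d + 1.78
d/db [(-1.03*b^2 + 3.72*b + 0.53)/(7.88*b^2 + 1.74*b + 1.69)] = (-31.1058*b^2 - 11.8342*b + 5.3646)/(62.0944*b^4 + 27.4224*b^3 + 29.662*b^2 + 5.8812*b + 2.8561)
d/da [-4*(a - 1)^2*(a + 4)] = -12*a^2 - 16*a + 28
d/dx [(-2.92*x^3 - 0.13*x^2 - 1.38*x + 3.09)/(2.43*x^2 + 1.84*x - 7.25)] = (-7.0956*x^4 - 10.7456*x^3 + 66.6242*x^2 - 13.1324*x + 4.3194)/(5.9049*x^4 + 8.9424*x^3 - 31.8494*x^2 - 26.68*x + 52.5625)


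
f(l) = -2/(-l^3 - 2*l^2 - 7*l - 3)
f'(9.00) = 0.00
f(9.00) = 0.00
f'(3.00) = -0.02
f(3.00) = 0.03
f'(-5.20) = -0.01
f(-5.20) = -0.02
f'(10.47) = -0.00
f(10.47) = 0.00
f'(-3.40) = -0.04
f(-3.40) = -0.05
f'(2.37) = -0.03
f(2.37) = 0.05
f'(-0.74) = -5.12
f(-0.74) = -1.34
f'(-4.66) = -0.01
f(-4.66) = -0.02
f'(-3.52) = -0.04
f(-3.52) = -0.05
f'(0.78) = -0.23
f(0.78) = 0.20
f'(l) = -2*(3*l^2 + 4*l + 7)/(-l^3 - 2*l^2 - 7*l - 3)^2 = 2*(-3*l^2 - 4*l - 7)/(l^3 + 2*l^2 + 7*l + 3)^2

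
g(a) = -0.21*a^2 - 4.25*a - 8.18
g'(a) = -0.42*a - 4.25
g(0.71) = -11.30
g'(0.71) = -4.55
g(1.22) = -13.68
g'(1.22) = -4.76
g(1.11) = -13.16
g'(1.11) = -4.72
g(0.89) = -12.13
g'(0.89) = -4.62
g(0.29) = -9.43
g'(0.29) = -4.37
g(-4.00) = 5.46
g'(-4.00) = -2.57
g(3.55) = -25.91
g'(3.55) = -5.74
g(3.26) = -24.27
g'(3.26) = -5.62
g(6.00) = -41.24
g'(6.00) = -6.77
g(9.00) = -63.44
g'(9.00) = -8.03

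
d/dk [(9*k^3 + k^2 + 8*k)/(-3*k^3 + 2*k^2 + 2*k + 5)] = (21*k^4 + 84*k^3 + 121*k^2 + 10*k + 40)/(9*k^6 - 12*k^5 - 8*k^4 - 22*k^3 + 24*k^2 + 20*k + 25)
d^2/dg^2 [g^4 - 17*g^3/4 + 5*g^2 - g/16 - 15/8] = 12*g^2 - 51*g/2 + 10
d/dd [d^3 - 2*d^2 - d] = 3*d^2 - 4*d - 1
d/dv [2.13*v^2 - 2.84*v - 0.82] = 4.26*v - 2.84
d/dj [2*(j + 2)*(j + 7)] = 4*j + 18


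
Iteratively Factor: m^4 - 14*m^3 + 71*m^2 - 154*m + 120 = (m - 3)*(m^3 - 11*m^2 + 38*m - 40) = (m - 4)*(m - 3)*(m^2 - 7*m + 10) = (m - 5)*(m - 4)*(m - 3)*(m - 2)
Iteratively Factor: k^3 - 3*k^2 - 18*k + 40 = (k + 4)*(k^2 - 7*k + 10) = (k - 2)*(k + 4)*(k - 5)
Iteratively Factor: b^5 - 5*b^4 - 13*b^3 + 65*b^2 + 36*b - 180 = (b + 2)*(b^4 - 7*b^3 + b^2 + 63*b - 90) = (b - 3)*(b + 2)*(b^3 - 4*b^2 - 11*b + 30) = (b - 3)*(b - 2)*(b + 2)*(b^2 - 2*b - 15) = (b - 5)*(b - 3)*(b - 2)*(b + 2)*(b + 3)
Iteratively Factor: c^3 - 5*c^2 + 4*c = (c - 1)*(c^2 - 4*c) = (c - 4)*(c - 1)*(c)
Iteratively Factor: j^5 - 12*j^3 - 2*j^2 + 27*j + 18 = (j - 3)*(j^4 + 3*j^3 - 3*j^2 - 11*j - 6) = (j - 3)*(j - 2)*(j^3 + 5*j^2 + 7*j + 3) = (j - 3)*(j - 2)*(j + 3)*(j^2 + 2*j + 1) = (j - 3)*(j - 2)*(j + 1)*(j + 3)*(j + 1)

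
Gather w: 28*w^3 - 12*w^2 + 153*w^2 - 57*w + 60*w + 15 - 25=28*w^3 + 141*w^2 + 3*w - 10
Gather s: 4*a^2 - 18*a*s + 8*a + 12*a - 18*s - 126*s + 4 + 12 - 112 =4*a^2 + 20*a + s*(-18*a - 144) - 96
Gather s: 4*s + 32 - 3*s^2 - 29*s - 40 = -3*s^2 - 25*s - 8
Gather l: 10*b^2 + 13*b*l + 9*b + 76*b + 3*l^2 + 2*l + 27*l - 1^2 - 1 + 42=10*b^2 + 85*b + 3*l^2 + l*(13*b + 29) + 40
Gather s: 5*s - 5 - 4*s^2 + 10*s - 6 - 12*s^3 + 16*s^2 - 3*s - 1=-12*s^3 + 12*s^2 + 12*s - 12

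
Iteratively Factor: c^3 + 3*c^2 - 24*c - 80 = (c + 4)*(c^2 - c - 20) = (c - 5)*(c + 4)*(c + 4)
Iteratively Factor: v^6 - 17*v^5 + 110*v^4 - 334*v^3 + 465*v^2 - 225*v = (v - 5)*(v^5 - 12*v^4 + 50*v^3 - 84*v^2 + 45*v) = (v - 5)^2*(v^4 - 7*v^3 + 15*v^2 - 9*v) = (v - 5)^2*(v - 3)*(v^3 - 4*v^2 + 3*v) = v*(v - 5)^2*(v - 3)*(v^2 - 4*v + 3) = v*(v - 5)^2*(v - 3)^2*(v - 1)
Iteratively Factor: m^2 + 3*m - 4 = (m + 4)*(m - 1)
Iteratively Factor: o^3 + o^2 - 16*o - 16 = (o + 4)*(o^2 - 3*o - 4) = (o - 4)*(o + 4)*(o + 1)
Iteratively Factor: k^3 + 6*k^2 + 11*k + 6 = (k + 2)*(k^2 + 4*k + 3) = (k + 1)*(k + 2)*(k + 3)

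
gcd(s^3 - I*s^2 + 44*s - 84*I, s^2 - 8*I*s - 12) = s^2 - 8*I*s - 12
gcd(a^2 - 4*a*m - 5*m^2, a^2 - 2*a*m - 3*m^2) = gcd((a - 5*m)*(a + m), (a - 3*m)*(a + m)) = a + m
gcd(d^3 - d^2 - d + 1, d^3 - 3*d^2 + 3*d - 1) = d^2 - 2*d + 1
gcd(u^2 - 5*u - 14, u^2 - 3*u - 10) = u + 2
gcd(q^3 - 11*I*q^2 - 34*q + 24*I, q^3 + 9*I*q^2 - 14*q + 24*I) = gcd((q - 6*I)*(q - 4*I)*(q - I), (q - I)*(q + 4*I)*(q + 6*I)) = q - I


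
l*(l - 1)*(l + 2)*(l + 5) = l^4 + 6*l^3 + 3*l^2 - 10*l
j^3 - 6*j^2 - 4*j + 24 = (j - 6)*(j - 2)*(j + 2)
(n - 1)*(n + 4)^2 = n^3 + 7*n^2 + 8*n - 16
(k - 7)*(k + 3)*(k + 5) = k^3 + k^2 - 41*k - 105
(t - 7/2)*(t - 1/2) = t^2 - 4*t + 7/4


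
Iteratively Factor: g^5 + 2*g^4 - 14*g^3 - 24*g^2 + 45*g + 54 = (g + 1)*(g^4 + g^3 - 15*g^2 - 9*g + 54) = (g - 3)*(g + 1)*(g^3 + 4*g^2 - 3*g - 18) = (g - 3)*(g - 2)*(g + 1)*(g^2 + 6*g + 9) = (g - 3)*(g - 2)*(g + 1)*(g + 3)*(g + 3)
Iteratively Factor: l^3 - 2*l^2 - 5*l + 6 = (l - 3)*(l^2 + l - 2) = (l - 3)*(l + 2)*(l - 1)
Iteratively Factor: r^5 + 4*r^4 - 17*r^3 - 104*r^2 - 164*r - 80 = (r - 5)*(r^4 + 9*r^3 + 28*r^2 + 36*r + 16) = (r - 5)*(r + 1)*(r^3 + 8*r^2 + 20*r + 16) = (r - 5)*(r + 1)*(r + 2)*(r^2 + 6*r + 8) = (r - 5)*(r + 1)*(r + 2)*(r + 4)*(r + 2)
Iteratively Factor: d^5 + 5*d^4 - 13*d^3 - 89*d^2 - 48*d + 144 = (d + 3)*(d^4 + 2*d^3 - 19*d^2 - 32*d + 48) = (d + 3)^2*(d^3 - d^2 - 16*d + 16) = (d + 3)^2*(d + 4)*(d^2 - 5*d + 4) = (d - 1)*(d + 3)^2*(d + 4)*(d - 4)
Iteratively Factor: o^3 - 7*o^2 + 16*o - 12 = (o - 3)*(o^2 - 4*o + 4) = (o - 3)*(o - 2)*(o - 2)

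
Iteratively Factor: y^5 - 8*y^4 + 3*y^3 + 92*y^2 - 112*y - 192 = (y - 4)*(y^4 - 4*y^3 - 13*y^2 + 40*y + 48) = (y - 4)^2*(y^3 - 13*y - 12) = (y - 4)^3*(y^2 + 4*y + 3) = (y - 4)^3*(y + 3)*(y + 1)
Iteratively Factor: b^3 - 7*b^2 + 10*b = (b - 5)*(b^2 - 2*b) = (b - 5)*(b - 2)*(b)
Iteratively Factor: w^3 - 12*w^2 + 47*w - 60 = (w - 4)*(w^2 - 8*w + 15) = (w - 4)*(w - 3)*(w - 5)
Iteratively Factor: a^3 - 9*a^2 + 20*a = (a - 4)*(a^2 - 5*a) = (a - 5)*(a - 4)*(a)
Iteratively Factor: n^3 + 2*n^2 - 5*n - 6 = (n - 2)*(n^2 + 4*n + 3) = (n - 2)*(n + 1)*(n + 3)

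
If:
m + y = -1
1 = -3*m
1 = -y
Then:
No Solution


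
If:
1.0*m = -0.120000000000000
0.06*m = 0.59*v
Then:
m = -0.12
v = -0.01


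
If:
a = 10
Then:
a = 10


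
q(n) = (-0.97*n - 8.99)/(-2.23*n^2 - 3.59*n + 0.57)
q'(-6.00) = 0.04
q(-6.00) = 0.05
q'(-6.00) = 0.04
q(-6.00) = 0.05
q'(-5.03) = 0.08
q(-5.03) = 0.11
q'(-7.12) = 0.02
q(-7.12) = 0.02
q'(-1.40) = 12.70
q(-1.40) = -6.23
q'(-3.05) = 0.81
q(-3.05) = 0.65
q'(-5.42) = 0.06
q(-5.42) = 0.08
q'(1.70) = -0.75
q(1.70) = 0.89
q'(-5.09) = 0.08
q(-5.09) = 0.10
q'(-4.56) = 0.12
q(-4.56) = 0.16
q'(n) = (-0.97*n - 8.99)*(4.46*n + 3.59)/(-2.23*n^2 - 3.59*n + 0.57)^2 - 0.97/(-2.23*n^2 - 3.59*n + 0.57)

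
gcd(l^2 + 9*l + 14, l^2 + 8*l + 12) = l + 2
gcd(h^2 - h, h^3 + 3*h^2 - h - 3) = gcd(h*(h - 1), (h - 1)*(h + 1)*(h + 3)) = h - 1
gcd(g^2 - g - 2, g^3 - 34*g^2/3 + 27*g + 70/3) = 1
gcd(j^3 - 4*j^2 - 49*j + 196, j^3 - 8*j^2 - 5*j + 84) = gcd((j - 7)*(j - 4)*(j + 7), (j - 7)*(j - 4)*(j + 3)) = j^2 - 11*j + 28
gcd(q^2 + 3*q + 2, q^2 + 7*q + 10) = q + 2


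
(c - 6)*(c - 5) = c^2 - 11*c + 30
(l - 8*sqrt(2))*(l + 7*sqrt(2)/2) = l^2 - 9*sqrt(2)*l/2 - 56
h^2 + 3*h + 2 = (h + 1)*(h + 2)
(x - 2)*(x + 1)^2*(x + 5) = x^4 + 5*x^3 - 3*x^2 - 17*x - 10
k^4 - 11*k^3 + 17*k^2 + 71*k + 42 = (k - 7)*(k - 6)*(k + 1)^2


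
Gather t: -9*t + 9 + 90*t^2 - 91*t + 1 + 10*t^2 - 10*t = 100*t^2 - 110*t + 10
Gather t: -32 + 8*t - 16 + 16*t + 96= 24*t + 48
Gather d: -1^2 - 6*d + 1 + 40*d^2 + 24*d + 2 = 40*d^2 + 18*d + 2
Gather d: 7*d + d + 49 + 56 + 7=8*d + 112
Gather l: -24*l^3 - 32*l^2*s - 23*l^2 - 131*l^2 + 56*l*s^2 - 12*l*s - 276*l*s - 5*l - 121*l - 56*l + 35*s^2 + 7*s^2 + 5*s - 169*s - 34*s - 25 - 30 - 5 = -24*l^3 + l^2*(-32*s - 154) + l*(56*s^2 - 288*s - 182) + 42*s^2 - 198*s - 60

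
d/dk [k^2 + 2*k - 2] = 2*k + 2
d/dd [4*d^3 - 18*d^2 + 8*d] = 12*d^2 - 36*d + 8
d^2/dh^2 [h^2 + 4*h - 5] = 2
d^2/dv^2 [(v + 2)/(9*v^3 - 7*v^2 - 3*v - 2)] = 2*(-(v + 2)*(-27*v^2 + 14*v + 3)^2 + (-27*v^2 + 14*v - (v + 2)*(27*v - 7) + 3)*(-9*v^3 + 7*v^2 + 3*v + 2))/(-9*v^3 + 7*v^2 + 3*v + 2)^3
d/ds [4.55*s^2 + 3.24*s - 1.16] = 9.1*s + 3.24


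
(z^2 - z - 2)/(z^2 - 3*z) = (z^2 - z - 2)/(z*(z - 3))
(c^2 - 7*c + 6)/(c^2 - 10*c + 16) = (c^2 - 7*c + 6)/(c^2 - 10*c + 16)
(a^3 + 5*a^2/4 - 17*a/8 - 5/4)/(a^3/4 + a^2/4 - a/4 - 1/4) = (4*a^3 + 5*a^2 - 17*a/2 - 5)/(a^3 + a^2 - a - 1)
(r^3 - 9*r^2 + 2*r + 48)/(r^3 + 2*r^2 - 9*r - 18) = (r - 8)/(r + 3)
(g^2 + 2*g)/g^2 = (g + 2)/g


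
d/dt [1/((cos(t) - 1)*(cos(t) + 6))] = (2*cos(t) + 5)*sin(t)/((cos(t) - 1)^2*(cos(t) + 6)^2)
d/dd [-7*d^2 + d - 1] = 1 - 14*d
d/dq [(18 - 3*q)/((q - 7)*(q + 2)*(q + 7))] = 6*(q^3 - 8*q^2 - 12*q + 196)/(q^6 + 4*q^5 - 94*q^4 - 392*q^3 + 2009*q^2 + 9604*q + 9604)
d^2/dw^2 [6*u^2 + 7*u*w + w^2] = 2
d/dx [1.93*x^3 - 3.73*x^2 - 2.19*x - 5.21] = 5.79*x^2 - 7.46*x - 2.19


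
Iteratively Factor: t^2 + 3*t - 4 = (t + 4)*(t - 1)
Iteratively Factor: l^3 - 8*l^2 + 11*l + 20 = (l - 5)*(l^2 - 3*l - 4) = (l - 5)*(l - 4)*(l + 1)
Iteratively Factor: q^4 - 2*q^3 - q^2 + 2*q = (q - 1)*(q^3 - q^2 - 2*q) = (q - 2)*(q - 1)*(q^2 + q) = (q - 2)*(q - 1)*(q + 1)*(q)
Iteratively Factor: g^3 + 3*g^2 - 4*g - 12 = (g - 2)*(g^2 + 5*g + 6) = (g - 2)*(g + 3)*(g + 2)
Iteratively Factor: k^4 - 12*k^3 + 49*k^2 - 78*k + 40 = (k - 4)*(k^3 - 8*k^2 + 17*k - 10) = (k - 5)*(k - 4)*(k^2 - 3*k + 2) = (k - 5)*(k - 4)*(k - 1)*(k - 2)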